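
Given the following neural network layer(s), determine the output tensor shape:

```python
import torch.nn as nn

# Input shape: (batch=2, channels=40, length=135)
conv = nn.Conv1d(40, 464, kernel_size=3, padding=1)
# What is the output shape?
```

Input: (2, 40, 135) -> Output: (2, 464, 135)

Answer: (2, 464, 135)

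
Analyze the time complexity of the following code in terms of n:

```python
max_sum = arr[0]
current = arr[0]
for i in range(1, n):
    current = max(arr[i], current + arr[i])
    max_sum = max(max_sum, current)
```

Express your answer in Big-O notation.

This is Kadane's algorithm for maximum subarray. Time complexity: O(n).

Answer: O(n)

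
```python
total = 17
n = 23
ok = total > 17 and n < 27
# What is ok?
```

Trace:
`total = 17` → total = 17
`n = 23` → n = 23
`ok = total > 17 and n < 27` → ok = False
So ok = False

Answer: False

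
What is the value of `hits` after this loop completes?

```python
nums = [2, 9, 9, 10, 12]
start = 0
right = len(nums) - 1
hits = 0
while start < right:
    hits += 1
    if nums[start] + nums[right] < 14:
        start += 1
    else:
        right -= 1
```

Steps to find pair summing to 14
`hits` takes the values: 0 → 1 → 2 → 3 → 4

Answer: 4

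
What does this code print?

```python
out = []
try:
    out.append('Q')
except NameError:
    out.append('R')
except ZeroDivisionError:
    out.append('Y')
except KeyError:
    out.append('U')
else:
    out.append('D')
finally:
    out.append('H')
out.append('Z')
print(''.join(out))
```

Execution trace: 'Q' (try body, no exception) → 'D' (else) → 'H' (finally) → 'Z' (after the try/except). Output: QDHZ

Answer: QDHZ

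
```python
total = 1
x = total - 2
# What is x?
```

Trace:
`total = 1` → total = 1
`x = total - 2` → x = -1
So x = -1

Answer: -1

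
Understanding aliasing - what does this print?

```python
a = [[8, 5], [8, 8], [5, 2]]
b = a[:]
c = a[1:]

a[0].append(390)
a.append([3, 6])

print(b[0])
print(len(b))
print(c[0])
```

Key concept: slice with nested mutation.
Step by step:
`a = [[8, 5], [8, 8], [5, 2]]` → a = [[8, 5], [8, 8], [5, 2]]
`b = a[:]` → b = [[8, 5], [8, 8], [5, 2]]
`c = a[1:]` → c = [[8, 8], [5, 2]]
`a[0].append(390)` → a = [[8, 5, 390], [8, 8], [5, 2]]; b = [[8, 5, 390], [8, 8], [5, 2]]
`a.append([3, 6])` → a = [[8, 5, 390], [8, 8], [5, 2], [3, 6]]
`print(b[0])` → prints [8, 5, 390]
`print(len(b))` → prints 3
`print(c[0])` → prints [8, 8]

Answer:
[8, 5, 390]
3
[8, 8]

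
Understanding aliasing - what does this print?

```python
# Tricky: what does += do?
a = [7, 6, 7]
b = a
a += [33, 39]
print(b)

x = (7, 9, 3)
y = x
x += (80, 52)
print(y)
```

Key concept: += behavior differs for mutable vs immutable.
Step by step:
`a = [7, 6, 7]` → a = [7, 6, 7]
`b = a` → b = [7, 6, 7] (same object as a)
`a += [33, 39]` → a = [7, 6, 7, 33, 39] (same object as b); b = [7, 6, 7, 33, 39] (same object as a)
`print(b)` → prints [7, 6, 7, 33, 39]
`x = (7, 9, 3)` → x = (7, 9, 3)
`y = x` → y = (7, 9, 3)
`x += (80, 52)` → x = (7, 9, 3, 80, 52)
`print(y)` → prints (7, 9, 3)

Answer:
[7, 6, 7, 33, 39]
(7, 9, 3)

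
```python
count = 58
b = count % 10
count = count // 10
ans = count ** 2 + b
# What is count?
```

Trace:
`count = 58` → count = 58
`b = count % 10` → b = 8
`count = count // 10` → count = 5
`ans = count ** 2 + b` → ans = 33
So count = 5

Answer: 5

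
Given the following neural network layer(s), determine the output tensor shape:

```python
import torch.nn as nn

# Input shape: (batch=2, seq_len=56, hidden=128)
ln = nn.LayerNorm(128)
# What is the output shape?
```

Input: (2, 56, 128) -> Output: (2, 56, 128)

Answer: (2, 56, 128)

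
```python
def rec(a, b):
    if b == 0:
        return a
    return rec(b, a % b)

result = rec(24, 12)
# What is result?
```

rec(24, 12) -> rec(12, 0) -> 12

Answer: 12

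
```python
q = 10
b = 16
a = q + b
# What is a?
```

Trace:
`q = 10` → q = 10
`b = 16` → b = 16
`a = q + b` → a = 26
So a = 26

Answer: 26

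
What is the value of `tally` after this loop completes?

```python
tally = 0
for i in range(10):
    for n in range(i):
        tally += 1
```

Triangle number: 0+1+2+...+9
`tally` takes the values: 0 → 1 → 2 → 3 → 4 → 5 → 6 → 7 → 8 → 9 → 10 → 11 → 12 → 13 → 14 → 15 → 16 → 17 → 18 → 19 → 20 → 21 → 22 → 23 → 24 → 25 → 26 → 27 → 28 → 29 → … → 41 → 42 → 43 → 44 → 45

Answer: 45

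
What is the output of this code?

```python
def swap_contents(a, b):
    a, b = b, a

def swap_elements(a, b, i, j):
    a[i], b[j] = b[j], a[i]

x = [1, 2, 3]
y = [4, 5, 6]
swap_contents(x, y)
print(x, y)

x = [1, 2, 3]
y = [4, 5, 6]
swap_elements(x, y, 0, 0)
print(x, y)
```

Key concept: parameter rebinding vs mutation.
Step by step:
`x = [1, 2, 3]` → x = [1, 2, 3]
`y = [4, 5, 6]` → y = [4, 5, 6]
`swap_contents(x, y)` → no visible change to tracked variables
`print(x, y)` → prints [1, 2, 3] [4, 5, 6]
`x = [1, 2, 3]` → x = [1, 2, 3]
`y = [4, 5, 6]` → y = [4, 5, 6]
`swap_elements(x, y, 0, 0)` → x = [4, 2, 3]; y = [1, 5, 6]
`print(x, y)` → prints [4, 2, 3] [1, 5, 6]

Answer:
[1, 2, 3] [4, 5, 6]
[4, 2, 3] [1, 5, 6]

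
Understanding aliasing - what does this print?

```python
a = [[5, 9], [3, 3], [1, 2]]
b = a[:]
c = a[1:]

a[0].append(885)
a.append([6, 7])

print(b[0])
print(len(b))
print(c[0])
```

Key concept: slice with nested mutation.
Step by step:
`a = [[5, 9], [3, 3], [1, 2]]` → a = [[5, 9], [3, 3], [1, 2]]
`b = a[:]` → b = [[5, 9], [3, 3], [1, 2]]
`c = a[1:]` → c = [[3, 3], [1, 2]]
`a[0].append(885)` → a = [[5, 9, 885], [3, 3], [1, 2]]; b = [[5, 9, 885], [3, 3], [1, 2]]
`a.append([6, 7])` → a = [[5, 9, 885], [3, 3], [1, 2], [6, 7]]
`print(b[0])` → prints [5, 9, 885]
`print(len(b))` → prints 3
`print(c[0])` → prints [3, 3]

Answer:
[5, 9, 885]
3
[3, 3]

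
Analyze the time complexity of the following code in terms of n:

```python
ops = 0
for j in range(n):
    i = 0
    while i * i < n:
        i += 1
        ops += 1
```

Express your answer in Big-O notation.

Each loop level contributes: n × √n. Multiplying the contributions gives O(n√n).

Answer: O(n√n)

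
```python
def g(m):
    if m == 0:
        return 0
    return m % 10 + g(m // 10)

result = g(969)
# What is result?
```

Sum of digits of 969: 9 + 6 + 9 = 24

Answer: 24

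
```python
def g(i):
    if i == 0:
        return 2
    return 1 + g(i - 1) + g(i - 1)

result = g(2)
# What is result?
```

g(i) = 1 + 2·g(i-1), g(0)=2. Closed form: (2+1)·2^2 - 1 = 11.

Answer: 11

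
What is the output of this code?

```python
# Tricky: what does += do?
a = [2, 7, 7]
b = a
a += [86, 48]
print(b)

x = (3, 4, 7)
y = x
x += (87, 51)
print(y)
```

Key concept: += behavior differs for mutable vs immutable.
Step by step:
`a = [2, 7, 7]` → a = [2, 7, 7]
`b = a` → b = [2, 7, 7] (same object as a)
`a += [86, 48]` → a = [2, 7, 7, 86, 48] (same object as b); b = [2, 7, 7, 86, 48] (same object as a)
`print(b)` → prints [2, 7, 7, 86, 48]
`x = (3, 4, 7)` → x = (3, 4, 7)
`y = x` → y = (3, 4, 7)
`x += (87, 51)` → x = (3, 4, 7, 87, 51)
`print(y)` → prints (3, 4, 7)

Answer:
[2, 7, 7, 86, 48]
(3, 4, 7)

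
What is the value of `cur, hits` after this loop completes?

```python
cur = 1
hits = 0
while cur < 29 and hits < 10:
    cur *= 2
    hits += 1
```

Double until >= 29 or 10 iterations
`cur, hits` takes the values: (1, 0) → (2, 0) → (2, 1) → (4, 1) → (4, 2) → (8, 2) → (8, 3) → (16, 3) → (16, 4) → (32, 4) → (32, 5)

Answer: 32, 5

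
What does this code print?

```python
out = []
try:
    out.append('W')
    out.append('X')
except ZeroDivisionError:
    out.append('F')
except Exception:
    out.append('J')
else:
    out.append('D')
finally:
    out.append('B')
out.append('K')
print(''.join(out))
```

Execution trace: 'W' (try body) → 'X' (try body, no exception) → 'D' (else) → 'B' (finally) → 'K' (after the try/except). Output: WXDBK

Answer: WXDBK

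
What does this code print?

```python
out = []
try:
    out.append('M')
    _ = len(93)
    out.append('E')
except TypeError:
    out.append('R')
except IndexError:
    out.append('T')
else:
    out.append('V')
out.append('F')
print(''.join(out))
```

Execution trace: 'M' (try body) → 'R' (except TypeError) → 'F' (after the try/except). Output: MRF

Answer: MRF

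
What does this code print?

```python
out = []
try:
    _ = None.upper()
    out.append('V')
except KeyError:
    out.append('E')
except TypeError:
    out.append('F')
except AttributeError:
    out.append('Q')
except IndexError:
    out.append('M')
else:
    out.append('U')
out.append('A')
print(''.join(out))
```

Execution trace: 'Q' (except AttributeError) → 'A' (after the try/except). Output: QA

Answer: QA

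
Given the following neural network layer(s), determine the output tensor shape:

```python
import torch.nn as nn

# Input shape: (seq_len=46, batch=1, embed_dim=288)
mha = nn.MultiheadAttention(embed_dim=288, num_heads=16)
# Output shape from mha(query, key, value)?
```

Input: (46, 1, 288) -> Output: (46, 1, 288)

Answer: (46, 1, 288)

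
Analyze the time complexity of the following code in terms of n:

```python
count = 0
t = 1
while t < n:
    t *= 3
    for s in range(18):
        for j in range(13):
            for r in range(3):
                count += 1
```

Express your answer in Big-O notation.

Each loop level contributes: log n × 1 × 1 × 1. Multiplying the contributions gives O(log n).

Answer: O(log n)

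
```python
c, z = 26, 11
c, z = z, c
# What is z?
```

Trace:
`c, z = 26, 11` → c = 26; z = 11
`c, z = z, c` → c = 11; z = 26
So z = 26

Answer: 26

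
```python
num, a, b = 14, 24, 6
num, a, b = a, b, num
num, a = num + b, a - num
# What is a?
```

Trace:
`num, a, b = 14, 24, 6` → num = 14; a = 24; b = 6
`num, a, b = a, b, num` → num = 24; a = 6; b = 14
`num, a = num + b, a - num` → num = 38; a = -18
So a = -18

Answer: -18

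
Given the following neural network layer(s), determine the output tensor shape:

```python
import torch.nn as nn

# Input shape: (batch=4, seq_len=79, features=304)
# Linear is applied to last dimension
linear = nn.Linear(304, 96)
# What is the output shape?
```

Input: (4, 79, 304) -> Output: (4, 79, 96)

Answer: (4, 79, 96)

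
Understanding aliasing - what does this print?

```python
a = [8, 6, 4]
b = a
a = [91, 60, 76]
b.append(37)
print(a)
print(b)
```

Key concept: rebinding vs mutation: a is rebound to a new list, b still points at the original.
Step by step:
`a = [8, 6, 4]` → a = [8, 6, 4]
`b = a` → b = [8, 6, 4] (same object as a)
`a = [91, 60, 76]` → a = [91, 60, 76]
`b.append(37)` → b = [8, 6, 4, 37]
`print(a)` → prints [91, 60, 76]
`print(b)` → prints [8, 6, 4, 37]

Answer:
[91, 60, 76]
[8, 6, 4, 37]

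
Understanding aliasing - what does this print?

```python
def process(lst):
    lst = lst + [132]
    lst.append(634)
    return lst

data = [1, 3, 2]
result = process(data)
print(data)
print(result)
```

Key concept: rebinding parameter vs mutation.
Step by step:
`data = [1, 3, 2]` → data = [1, 3, 2]
`result = process(data)` → result = [1, 3, 2, 132, 634]
`print(data)` → prints [1, 3, 2]
`print(result)` → prints [1, 3, 2, 132, 634]

Answer:
[1, 3, 2]
[1, 3, 2, 132, 634]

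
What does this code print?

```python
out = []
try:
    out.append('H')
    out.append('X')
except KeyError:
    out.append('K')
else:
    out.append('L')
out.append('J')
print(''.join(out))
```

Execution trace: 'H' (try body) → 'X' (try body, no exception) → 'L' (else) → 'J' (after the try/except). Output: HXLJ

Answer: HXLJ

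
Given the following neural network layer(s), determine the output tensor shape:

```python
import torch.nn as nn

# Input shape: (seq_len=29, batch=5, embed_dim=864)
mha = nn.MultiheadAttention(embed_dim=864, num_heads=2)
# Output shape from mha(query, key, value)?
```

Input: (29, 5, 864) -> Output: (29, 5, 864)

Answer: (29, 5, 864)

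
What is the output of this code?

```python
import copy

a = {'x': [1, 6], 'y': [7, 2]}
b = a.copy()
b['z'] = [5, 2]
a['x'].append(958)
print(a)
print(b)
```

Key concept: shallow copy of dict with mutable values.
Step by step:
`a = {'x': [1, 6], 'y': [7, 2]}` → a = {'x': [1, 6], 'y': [7, 2]}
`b = a.copy()` → b = {'x': [1, 6], 'y': [7, 2]}
`b['z'] = [5, 2]` → b = {'x': [1, 6], 'y': [7, 2], 'z': [5, 2]}
`a['x'].append(958)` → a = {'x': [1, 6, 958], 'y': [7, 2]}; b = {'x': [1, 6, 958], 'y': [7, 2], 'z': [5, 2]}
`print(a)` → prints {'x': [1, 6, 958], 'y': [7, 2]}
`print(b)` → prints {'x': [1, 6, 958], 'y': [7, 2], 'z': [5, 2]}

Answer:
{'x': [1, 6, 958], 'y': [7, 2]}
{'x': [1, 6, 958], 'y': [7, 2], 'z': [5, 2]}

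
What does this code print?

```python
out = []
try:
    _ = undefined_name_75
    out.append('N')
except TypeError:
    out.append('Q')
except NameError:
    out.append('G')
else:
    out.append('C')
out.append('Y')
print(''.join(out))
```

Execution trace: 'G' (except NameError) → 'Y' (after the try/except). Output: GY

Answer: GY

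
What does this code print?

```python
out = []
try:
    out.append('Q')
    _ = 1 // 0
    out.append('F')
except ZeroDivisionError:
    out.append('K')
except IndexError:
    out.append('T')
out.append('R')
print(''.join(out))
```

Execution trace: 'Q' (try body) → 'K' (except ZeroDivisionError) → 'R' (after the try/except). Output: QKR

Answer: QKR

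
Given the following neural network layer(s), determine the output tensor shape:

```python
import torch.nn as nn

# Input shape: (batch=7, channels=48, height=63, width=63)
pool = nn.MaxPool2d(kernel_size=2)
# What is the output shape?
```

Input: (7, 48, 63, 63) -> Output: (7, 48, 31, 31)

Answer: (7, 48, 31, 31)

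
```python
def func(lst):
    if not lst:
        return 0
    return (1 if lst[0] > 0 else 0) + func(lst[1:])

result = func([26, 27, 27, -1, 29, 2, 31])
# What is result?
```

Count of positive elements in [26, 27, 27, -1, 29, 2, 31] = 6

Answer: 6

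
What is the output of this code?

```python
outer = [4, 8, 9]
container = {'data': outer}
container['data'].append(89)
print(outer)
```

Key concept: dict holds reference to list.
Step by step:
`outer = [4, 8, 9]` → outer = [4, 8, 9]
`container = {'data': outer}` → container = {'data': [4, 8, 9]}
`container['data'].append(89)` → outer = [4, 8, 9, 89]; container = {'data': [4, 8, 9, 89]}
`print(outer)` → prints [4, 8, 9, 89]

Answer: [4, 8, 9, 89]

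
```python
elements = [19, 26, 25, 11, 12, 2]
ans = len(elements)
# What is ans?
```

Trace:
`elements = [19, 26, 25, 11, 12, 2]` → elements = [19, 26, 25, 11, 12, 2]
`ans = len(elements)` → ans = 6
So ans = 6

Answer: 6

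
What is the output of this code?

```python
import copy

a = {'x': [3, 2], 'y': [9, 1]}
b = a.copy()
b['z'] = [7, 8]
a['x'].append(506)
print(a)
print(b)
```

Key concept: shallow copy of dict with mutable values.
Step by step:
`a = {'x': [3, 2], 'y': [9, 1]}` → a = {'x': [3, 2], 'y': [9, 1]}
`b = a.copy()` → b = {'x': [3, 2], 'y': [9, 1]}
`b['z'] = [7, 8]` → b = {'x': [3, 2], 'y': [9, 1], 'z': [7, 8]}
`a['x'].append(506)` → a = {'x': [3, 2, 506], 'y': [9, 1]}; b = {'x': [3, 2, 506], 'y': [9, 1], 'z': [7, 8]}
`print(a)` → prints {'x': [3, 2, 506], 'y': [9, 1]}
`print(b)` → prints {'x': [3, 2, 506], 'y': [9, 1], 'z': [7, 8]}

Answer:
{'x': [3, 2, 506], 'y': [9, 1]}
{'x': [3, 2, 506], 'y': [9, 1], 'z': [7, 8]}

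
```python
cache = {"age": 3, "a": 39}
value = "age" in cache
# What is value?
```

Trace:
`cache = {"age": 3, "a": 39}` → cache = {'age': 3, 'a': 39}
`value = "age" in cache` → value = True
So value = True

Answer: True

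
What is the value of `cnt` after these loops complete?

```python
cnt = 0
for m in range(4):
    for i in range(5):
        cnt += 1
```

4 * 5 = 20
`cnt` takes the values: 0 → 1 → 2 → 3 → 4 → 5 → 6 → 7 → 8 → 9 → 10 → 11 → 12 → 13 → 14 → 15 → 16 → 17 → 18 → 19 → 20

Answer: 20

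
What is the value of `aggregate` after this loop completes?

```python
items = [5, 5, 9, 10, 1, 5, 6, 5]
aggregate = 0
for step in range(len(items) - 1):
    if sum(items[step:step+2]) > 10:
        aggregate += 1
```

Count windows with sum > 10
`aggregate` takes the values: 0 → 1 → 2 → 3 → 4 → 5

Answer: 5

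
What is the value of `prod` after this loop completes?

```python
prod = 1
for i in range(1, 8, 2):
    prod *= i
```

Product of 1, 3, 5, ... up to 7
`prod` takes the values: 1 → 3 → 15 → 105

Answer: 105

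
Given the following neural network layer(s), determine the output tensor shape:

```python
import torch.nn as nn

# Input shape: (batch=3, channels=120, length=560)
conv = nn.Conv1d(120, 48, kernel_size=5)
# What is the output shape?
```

Input: (3, 120, 560) -> Output: (3, 48, 556)

Answer: (3, 48, 556)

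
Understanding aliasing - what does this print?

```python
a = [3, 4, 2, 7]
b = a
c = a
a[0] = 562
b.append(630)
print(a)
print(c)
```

Key concept: multiple aliases.
Step by step:
`a = [3, 4, 2, 7]` → a = [3, 4, 2, 7]
`b = a` → b = [3, 4, 2, 7] (same object as a)
`c = a` → c = [3, 4, 2, 7] (same object as a, b)
`a[0] = 562` → a = [562, 4, 2, 7] (same object as b, c); b = [562, 4, 2, 7] (same object as a, c); c = [562, 4, 2, 7] (same object as a, b)
`b.append(630)` → a = [562, 4, 2, 7, 630] (same object as b, c); b = [562, 4, 2, 7, 630] (same object as a, c); c = [562, 4, 2, 7, 630] (same object as a, b)
`print(a)` → prints [562, 4, 2, 7, 630]
`print(c)` → prints [562, 4, 2, 7, 630]

Answer:
[562, 4, 2, 7, 630]
[562, 4, 2, 7, 630]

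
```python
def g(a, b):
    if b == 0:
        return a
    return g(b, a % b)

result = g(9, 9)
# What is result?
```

g(9, 9) -> g(9, 0) -> 9

Answer: 9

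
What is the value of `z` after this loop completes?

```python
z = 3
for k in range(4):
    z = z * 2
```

Multiply by 2, 4 times: 3 * 2^4 = 48
`z` takes the values: 3 → 6 → 12 → 24 → 48

Answer: 48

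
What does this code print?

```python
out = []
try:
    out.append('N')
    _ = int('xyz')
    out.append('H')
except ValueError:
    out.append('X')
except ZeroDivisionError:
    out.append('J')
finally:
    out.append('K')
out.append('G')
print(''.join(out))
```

Execution trace: 'N' (try body) → 'X' (except ValueError) → 'K' (finally) → 'G' (after the try/except). Output: NXKG

Answer: NXKG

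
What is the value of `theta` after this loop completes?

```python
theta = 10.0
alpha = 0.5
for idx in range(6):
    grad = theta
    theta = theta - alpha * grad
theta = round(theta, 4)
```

Gradient descent: w = 10.0 * (1 - 0.5)^6
`theta` takes the values: 10.0 → 5.0 → 2.5 → 1.25 → 0.625 → 0.3125 → 0.15625 → 0.1562

Answer: 0.1562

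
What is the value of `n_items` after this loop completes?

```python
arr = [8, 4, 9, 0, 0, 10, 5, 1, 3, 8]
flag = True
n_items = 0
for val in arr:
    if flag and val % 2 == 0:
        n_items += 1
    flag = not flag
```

Count even values at even positions
`n_items` takes the values: 0 → 1 → 2

Answer: 2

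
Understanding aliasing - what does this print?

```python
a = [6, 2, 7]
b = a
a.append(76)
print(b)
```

Key concept: basic list aliasing.
Step by step:
`a = [6, 2, 7]` → a = [6, 2, 7]
`b = a` → b = [6, 2, 7] (same object as a)
`a.append(76)` → a = [6, 2, 7, 76] (same object as b); b = [6, 2, 7, 76] (same object as a)
`print(b)` → prints [6, 2, 7, 76]

Answer: [6, 2, 7, 76]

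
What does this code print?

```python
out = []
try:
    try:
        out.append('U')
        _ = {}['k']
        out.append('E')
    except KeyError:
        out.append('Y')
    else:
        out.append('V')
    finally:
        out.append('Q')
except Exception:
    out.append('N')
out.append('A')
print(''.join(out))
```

Execution trace: 'U' (inner try body) → 'Y' (inner except KeyError) → 'Q' (inner finally) → 'A' (after the try/except). Output: UYQA

Answer: UYQA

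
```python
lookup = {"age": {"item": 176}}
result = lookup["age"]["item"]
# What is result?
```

Trace:
`lookup = {"age": {"item": 176}}` → lookup = {'age': {'item': 176}}
`result = lookup["age"]["item"]` → result = 176
So result = 176

Answer: 176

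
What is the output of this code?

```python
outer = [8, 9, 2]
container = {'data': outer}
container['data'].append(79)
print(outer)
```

Key concept: dict holds reference to list.
Step by step:
`outer = [8, 9, 2]` → outer = [8, 9, 2]
`container = {'data': outer}` → container = {'data': [8, 9, 2]}
`container['data'].append(79)` → outer = [8, 9, 2, 79]; container = {'data': [8, 9, 2, 79]}
`print(outer)` → prints [8, 9, 2, 79]

Answer: [8, 9, 2, 79]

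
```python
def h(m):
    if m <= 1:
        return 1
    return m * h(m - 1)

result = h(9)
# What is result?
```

h(9) = 9 * 8 * 7 * 6 * 5 * 4 * 3 * 2 * 1 = 362880

Answer: 362880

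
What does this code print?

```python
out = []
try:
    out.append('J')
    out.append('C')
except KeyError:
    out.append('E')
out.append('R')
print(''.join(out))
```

Execution trace: 'J' (try body) → 'C' (try body, no exception) → 'R' (after the try/except). Output: JCR

Answer: JCR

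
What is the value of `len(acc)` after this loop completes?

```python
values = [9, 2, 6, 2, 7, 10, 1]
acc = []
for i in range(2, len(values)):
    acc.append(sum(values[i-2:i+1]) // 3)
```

Number of 3-element averages
`acc` takes the values: [] → [5] → [5, 3] → [5, 3, 5] → [5, 3, 5, 6] → [5, 3, 5, 6, 6]
So `len(acc)` = 5

Answer: 5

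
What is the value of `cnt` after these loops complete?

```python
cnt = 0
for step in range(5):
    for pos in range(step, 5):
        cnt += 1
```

Upper triangle: 5 + 4 + ... + 1
`cnt` takes the values: 0 → 1 → 2 → 3 → 4 → 5 → 6 → 7 → 8 → 9 → 10 → 11 → 12 → 13 → 14 → 15

Answer: 15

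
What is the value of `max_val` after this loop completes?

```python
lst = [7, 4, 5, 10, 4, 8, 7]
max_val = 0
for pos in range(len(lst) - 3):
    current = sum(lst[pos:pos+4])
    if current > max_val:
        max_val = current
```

Max sum of 4-element window in [7, 4, 5, 10, 4, 8, 7]
`max_val` takes the values: 0 → 26 → 27 → 29

Answer: 29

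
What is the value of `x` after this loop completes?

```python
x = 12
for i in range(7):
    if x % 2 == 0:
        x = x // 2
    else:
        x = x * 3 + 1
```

Collatz-style transformation from 12
`x` takes the values: 12 → 6 → 3 → 10 → 5 → 16 → 8 → 4

Answer: 4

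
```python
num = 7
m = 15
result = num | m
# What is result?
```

Trace:
`num = 7` → num = 7
`m = 15` → m = 15
`result = num | m` → result = 15
So result = 15

Answer: 15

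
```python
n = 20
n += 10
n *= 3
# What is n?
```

Trace:
`n = 20` → n = 20
`n += 10` → n = 30
`n *= 3` → n = 90
So n = 90

Answer: 90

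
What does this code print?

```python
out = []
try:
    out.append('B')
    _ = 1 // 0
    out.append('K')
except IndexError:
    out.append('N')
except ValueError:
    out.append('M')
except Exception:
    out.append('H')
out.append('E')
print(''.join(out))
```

Execution trace: 'B' (try body) → 'H' (except Exception) → 'E' (after the try/except). Output: BHE

Answer: BHE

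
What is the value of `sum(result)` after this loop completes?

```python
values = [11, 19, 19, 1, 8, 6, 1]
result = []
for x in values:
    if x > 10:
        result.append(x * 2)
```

Sum of doubled values > 10
`result` takes the values: [] → [22] → [22, 38] → [22, 38, 38]
So `sum(result)` = 98

Answer: 98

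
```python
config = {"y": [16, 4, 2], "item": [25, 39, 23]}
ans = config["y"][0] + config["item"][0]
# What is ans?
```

Trace:
`config = {"y": [16, 4, 2], "item": [25, 39, 23]}` → config = {'y': [16, 4, 2], 'item': [25, 39, 23]}
`ans = config["y"][0] + config["item"][0]` → ans = 41
So ans = 41

Answer: 41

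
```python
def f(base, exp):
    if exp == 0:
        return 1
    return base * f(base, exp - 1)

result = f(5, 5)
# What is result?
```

f(5, 5) = 5 * 5 * 5 * 5 * 5 = 3125

Answer: 3125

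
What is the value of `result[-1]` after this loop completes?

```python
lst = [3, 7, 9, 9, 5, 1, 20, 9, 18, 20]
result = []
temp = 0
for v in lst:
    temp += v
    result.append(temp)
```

Cumulative sum ends at 101
`result` takes the values: [] → [3] → [3, 10] → [3, 10, 19] → [3, 10, 19, 28] → [3, 10, 19, 28, 33] → [3, 10, 19, 28, 33, 34] → [3, 10, 19, 28, 33, 34, 54] → [3, 10, 19, 28, 33, 34, 54, 63] → [3, 10, 19, 28, 33, 34, 54, 63, 81] → [3, 10, 19, 28, 33, 34, 54, 63, 81, 101]
So `result[-1]` = 101

Answer: 101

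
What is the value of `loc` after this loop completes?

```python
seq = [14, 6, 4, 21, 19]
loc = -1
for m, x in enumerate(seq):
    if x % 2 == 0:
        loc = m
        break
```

First even number index in [14, 6, 4, 21, 19]
`loc` takes the values: -1 → 0

Answer: 0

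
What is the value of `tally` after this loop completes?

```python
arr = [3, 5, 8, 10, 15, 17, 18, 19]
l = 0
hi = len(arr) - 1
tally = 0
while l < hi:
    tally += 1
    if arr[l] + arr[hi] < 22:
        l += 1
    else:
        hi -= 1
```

Steps to find pair summing to 22
`tally` takes the values: 0 → 1 → 2 → 3 → 4 → 5 → 6 → 7

Answer: 7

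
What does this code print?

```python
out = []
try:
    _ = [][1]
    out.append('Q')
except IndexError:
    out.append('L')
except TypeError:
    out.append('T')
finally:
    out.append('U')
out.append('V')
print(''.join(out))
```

Execution trace: 'L' (except IndexError) → 'U' (finally) → 'V' (after the try/except). Output: LUV

Answer: LUV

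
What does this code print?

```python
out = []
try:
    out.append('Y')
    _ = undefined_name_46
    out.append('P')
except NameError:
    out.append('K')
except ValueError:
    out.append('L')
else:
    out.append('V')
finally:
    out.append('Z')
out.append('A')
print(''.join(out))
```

Execution trace: 'Y' (try body) → 'K' (except NameError) → 'Z' (finally) → 'A' (after the try/except). Output: YKZA

Answer: YKZA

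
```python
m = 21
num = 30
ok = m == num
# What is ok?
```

Trace:
`m = 21` → m = 21
`num = 30` → num = 30
`ok = m == num` → ok = False
So ok = False

Answer: False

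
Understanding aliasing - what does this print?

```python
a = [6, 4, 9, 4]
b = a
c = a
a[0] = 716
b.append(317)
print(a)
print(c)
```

Key concept: multiple aliases.
Step by step:
`a = [6, 4, 9, 4]` → a = [6, 4, 9, 4]
`b = a` → b = [6, 4, 9, 4] (same object as a)
`c = a` → c = [6, 4, 9, 4] (same object as a, b)
`a[0] = 716` → a = [716, 4, 9, 4] (same object as b, c); b = [716, 4, 9, 4] (same object as a, c); c = [716, 4, 9, 4] (same object as a, b)
`b.append(317)` → a = [716, 4, 9, 4, 317] (same object as b, c); b = [716, 4, 9, 4, 317] (same object as a, c); c = [716, 4, 9, 4, 317] (same object as a, b)
`print(a)` → prints [716, 4, 9, 4, 317]
`print(c)` → prints [716, 4, 9, 4, 317]

Answer:
[716, 4, 9, 4, 317]
[716, 4, 9, 4, 317]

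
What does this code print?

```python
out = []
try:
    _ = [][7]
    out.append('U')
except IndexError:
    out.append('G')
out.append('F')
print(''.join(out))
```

Execution trace: 'G' (except IndexError) → 'F' (after the try/except). Output: GF

Answer: GF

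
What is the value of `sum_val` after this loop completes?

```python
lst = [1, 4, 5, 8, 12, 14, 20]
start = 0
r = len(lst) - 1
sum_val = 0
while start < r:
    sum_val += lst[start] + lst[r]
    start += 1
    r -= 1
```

Sum of pairs from ends
`sum_val` takes the values: 0 → 21 → 39 → 56

Answer: 56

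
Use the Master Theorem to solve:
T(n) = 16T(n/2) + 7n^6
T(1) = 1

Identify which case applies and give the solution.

a=16, b=2, f(n)=7n^6. log_2(16) = 4. Since c=6 > 4 and the regularity condition holds (16(n/2)^6 = (16/2^6)n^6 with 16/2^6 < 1), Case 3 applies: T(n) = Θ(f(n)) = O(n^6).

Answer: O(n^6) - Case 3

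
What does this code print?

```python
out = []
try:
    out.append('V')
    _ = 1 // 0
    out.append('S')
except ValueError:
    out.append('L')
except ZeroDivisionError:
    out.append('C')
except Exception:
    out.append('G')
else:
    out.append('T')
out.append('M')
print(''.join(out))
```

Execution trace: 'V' (try body) → 'C' (except ZeroDivisionError) → 'M' (after the try/except). Output: VCM

Answer: VCM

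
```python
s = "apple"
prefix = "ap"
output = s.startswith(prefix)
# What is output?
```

Trace:
`s = "apple"` → s = 'apple'
`prefix = "ap"` → prefix = 'ap'
`output = s.startswith(prefix)` → output = True
So output = True

Answer: True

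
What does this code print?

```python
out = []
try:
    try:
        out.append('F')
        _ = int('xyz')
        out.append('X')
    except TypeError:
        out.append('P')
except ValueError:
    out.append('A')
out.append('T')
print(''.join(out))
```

Execution trace: 'F' (try body) → 'A' (outer except ValueError) → 'T' (after the try/except). Output: FAT

Answer: FAT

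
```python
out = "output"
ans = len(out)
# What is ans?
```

Trace:
`out = "output"` → out = 'output'
`ans = len(out)` → ans = 6
So ans = 6

Answer: 6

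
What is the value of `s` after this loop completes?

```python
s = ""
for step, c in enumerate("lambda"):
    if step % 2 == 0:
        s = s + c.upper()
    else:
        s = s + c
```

Uppercase even positions in 'lambda'
`s` takes the values: "" → "L" → "La" → "LaM" → "LaMb" → "LaMbD" → "LaMbDa"

Answer: "LaMbDa"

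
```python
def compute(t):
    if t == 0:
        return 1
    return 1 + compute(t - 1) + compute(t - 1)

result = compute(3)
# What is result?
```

compute(t) = 1 + 2·compute(t-1), compute(0)=1. Closed form: (1+1)·2^3 - 1 = 15.

Answer: 15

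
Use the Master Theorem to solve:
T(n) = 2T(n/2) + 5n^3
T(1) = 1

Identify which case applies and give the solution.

a=2, b=2, f(n)=5n^3. log_2(2) = 1. Since c=3 > 1 and the regularity condition holds (2(n/2)^3 = (2/2^3)n^3 with 2/2^3 < 1), Case 3 applies: T(n) = Θ(f(n)) = O(n^3).

Answer: O(n^3) - Case 3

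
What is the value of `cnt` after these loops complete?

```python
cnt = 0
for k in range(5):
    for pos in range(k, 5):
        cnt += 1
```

Upper triangle: 5 + 4 + ... + 1
`cnt` takes the values: 0 → 1 → 2 → 3 → 4 → 5 → 6 → 7 → 8 → 9 → 10 → 11 → 12 → 13 → 14 → 15

Answer: 15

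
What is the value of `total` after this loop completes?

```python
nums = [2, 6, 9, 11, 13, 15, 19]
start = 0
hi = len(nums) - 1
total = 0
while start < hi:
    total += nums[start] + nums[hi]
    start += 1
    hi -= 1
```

Sum of pairs from ends
`total` takes the values: 0 → 21 → 42 → 64

Answer: 64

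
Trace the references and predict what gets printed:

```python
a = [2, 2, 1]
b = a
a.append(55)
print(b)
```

Key concept: basic list aliasing.
Step by step:
`a = [2, 2, 1]` → a = [2, 2, 1]
`b = a` → b = [2, 2, 1] (same object as a)
`a.append(55)` → a = [2, 2, 1, 55] (same object as b); b = [2, 2, 1, 55] (same object as a)
`print(b)` → prints [2, 2, 1, 55]

Answer: [2, 2, 1, 55]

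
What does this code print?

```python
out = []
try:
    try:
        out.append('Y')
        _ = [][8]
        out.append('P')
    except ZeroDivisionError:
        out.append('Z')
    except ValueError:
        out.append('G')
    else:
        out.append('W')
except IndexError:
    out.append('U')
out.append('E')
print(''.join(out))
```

Execution trace: 'Y' (try body) → 'U' (outer except IndexError) → 'E' (after the try/except). Output: YUE

Answer: YUE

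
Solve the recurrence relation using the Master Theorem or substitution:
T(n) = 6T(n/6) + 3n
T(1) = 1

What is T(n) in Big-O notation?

By Master Theorem: a=6, b=6, f(n)=3n. Since log_6(6) = 1 and f(n) = Θ(n^1), Case 2 applies. T(n) = O(n log n).

Answer: O(n log n)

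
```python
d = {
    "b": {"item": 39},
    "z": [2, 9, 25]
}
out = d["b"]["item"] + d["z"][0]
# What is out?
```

Trace:
`d = { ...` → d = {'b': {'item': 39}, 'z': [2, 9, 25]}
`out = d["b"]["item"] + d["z"][0]` → out = 41
So out = 41

Answer: 41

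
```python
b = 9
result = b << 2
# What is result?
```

Trace:
`b = 9` → b = 9
`result = b << 2` → result = 36
So result = 36

Answer: 36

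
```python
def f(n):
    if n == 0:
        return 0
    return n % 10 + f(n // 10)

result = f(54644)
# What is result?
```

Sum of digits of 54644: 4 + 4 + 6 + 4 + 5 = 23

Answer: 23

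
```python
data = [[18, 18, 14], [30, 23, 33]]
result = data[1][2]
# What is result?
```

Trace:
`data = [[18, 18, 14], [30, 23, 33]]` → data = [[18, 18, 14], [30, 23, 33]]
`result = data[1][2]` → result = 33
So result = 33

Answer: 33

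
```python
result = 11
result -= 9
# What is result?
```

Trace:
`result = 11` → result = 11
`result -= 9` → result = 2
So result = 2

Answer: 2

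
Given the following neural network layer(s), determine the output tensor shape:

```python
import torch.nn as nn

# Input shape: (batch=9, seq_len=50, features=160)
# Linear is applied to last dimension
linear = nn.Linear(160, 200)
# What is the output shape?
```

Input: (9, 50, 160) -> Output: (9, 50, 200)

Answer: (9, 50, 200)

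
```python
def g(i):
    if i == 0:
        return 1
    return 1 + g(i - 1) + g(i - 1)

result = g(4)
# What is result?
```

g(i) = 1 + 2·g(i-1), g(0)=1. Closed form: (1+1)·2^4 - 1 = 31.

Answer: 31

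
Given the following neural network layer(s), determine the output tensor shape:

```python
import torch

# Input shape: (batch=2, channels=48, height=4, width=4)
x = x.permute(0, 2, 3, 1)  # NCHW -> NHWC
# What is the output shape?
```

Input: (2, 48, 4, 4) -> Output: (2, 4, 4, 48)

Answer: (2, 4, 4, 48)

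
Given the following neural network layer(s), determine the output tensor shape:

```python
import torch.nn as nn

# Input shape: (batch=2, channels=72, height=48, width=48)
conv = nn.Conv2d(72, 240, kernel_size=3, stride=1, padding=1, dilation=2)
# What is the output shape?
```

Input: (2, 72, 48, 48) -> Output: (2, 240, 46, 46)

Answer: (2, 240, 46, 46)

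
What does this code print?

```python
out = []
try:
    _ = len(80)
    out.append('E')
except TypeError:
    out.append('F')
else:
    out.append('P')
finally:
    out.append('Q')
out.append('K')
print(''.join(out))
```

Execution trace: 'F' (except TypeError) → 'Q' (finally) → 'K' (after the try/except). Output: FQK

Answer: FQK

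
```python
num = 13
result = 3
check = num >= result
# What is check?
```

Trace:
`num = 13` → num = 13
`result = 3` → result = 3
`check = num >= result` → check = True
So check = True

Answer: True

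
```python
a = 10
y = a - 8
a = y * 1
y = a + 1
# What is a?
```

Trace:
`a = 10` → a = 10
`y = a - 8` → y = 2
`a = y * 1` → a = 2
`y = a + 1` → y = 3
So a = 2

Answer: 2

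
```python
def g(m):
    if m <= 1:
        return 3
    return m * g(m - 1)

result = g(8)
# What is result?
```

g(8) = 8 * 7 * 6 * 5 * 4 * 3 * 2 * 3 = 120960

Answer: 120960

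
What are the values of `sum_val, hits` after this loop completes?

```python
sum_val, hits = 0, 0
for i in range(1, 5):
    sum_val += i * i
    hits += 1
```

Sum of squares and count
`sum_val, hits` takes the values: (0, 0) → (1, 0) → (1, 1) → (5, 1) → (5, 2) → (14, 2) → (14, 3) → (30, 3) → (30, 4)

Answer: 30, 4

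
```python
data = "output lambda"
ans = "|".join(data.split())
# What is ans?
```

Trace:
`data = "output lambda"` → data = 'output lambda'
`ans = "|".join(data.split())` → ans = 'output|lambda'
So ans = 'output|lambda'

Answer: 'output|lambda'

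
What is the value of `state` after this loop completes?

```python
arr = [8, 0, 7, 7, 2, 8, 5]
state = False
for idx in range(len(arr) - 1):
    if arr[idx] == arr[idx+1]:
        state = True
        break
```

Check consecutive duplicates in [8, 0, 7, 7, 2, 8, 5]
`state` takes the values: False → True

Answer: True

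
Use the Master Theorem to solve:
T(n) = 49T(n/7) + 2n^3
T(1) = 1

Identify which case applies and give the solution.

a=49, b=7, f(n)=2n^3. log_7(49) = 2. Since c=3 > 2 and the regularity condition holds (49(n/7)^3 = (49/7^3)n^3 with 49/7^3 < 1), Case 3 applies: T(n) = Θ(f(n)) = O(n^3).

Answer: O(n^3) - Case 3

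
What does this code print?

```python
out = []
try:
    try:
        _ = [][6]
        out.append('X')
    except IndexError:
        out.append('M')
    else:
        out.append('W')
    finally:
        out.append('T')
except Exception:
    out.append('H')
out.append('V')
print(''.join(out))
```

Execution trace: 'M' (inner except IndexError) → 'T' (inner finally) → 'V' (after the try/except). Output: MTV

Answer: MTV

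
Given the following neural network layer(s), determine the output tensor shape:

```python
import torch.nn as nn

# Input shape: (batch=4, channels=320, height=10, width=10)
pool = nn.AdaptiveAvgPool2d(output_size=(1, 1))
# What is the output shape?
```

Input: (4, 320, 10, 10) -> Output: (4, 320, 1, 1)

Answer: (4, 320, 1, 1)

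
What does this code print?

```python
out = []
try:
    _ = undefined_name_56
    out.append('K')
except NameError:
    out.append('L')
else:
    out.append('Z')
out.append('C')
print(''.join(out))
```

Execution trace: 'L' (except NameError) → 'C' (after the try/except). Output: LC

Answer: LC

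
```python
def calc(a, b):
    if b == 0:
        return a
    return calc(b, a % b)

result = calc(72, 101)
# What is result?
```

calc(72, 101) -> calc(101, 72) -> calc(72, 29) -> calc(29, 14) -> calc(14, 1) -> calc(1, 0) -> 1

Answer: 1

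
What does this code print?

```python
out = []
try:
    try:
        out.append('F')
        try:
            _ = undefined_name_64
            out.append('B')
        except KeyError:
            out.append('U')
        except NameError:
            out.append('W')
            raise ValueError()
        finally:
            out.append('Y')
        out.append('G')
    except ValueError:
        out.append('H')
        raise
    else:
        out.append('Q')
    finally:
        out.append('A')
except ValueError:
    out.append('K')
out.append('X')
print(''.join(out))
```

Execution trace: 'F' (try body) → 'W' (inner except NameError) → 'Y' (inner finally) → 'H' (except ValueError) → 'A' (finally) → 'K' (outer except ValueError) → 'X' (after the try/except). Output: FWYHAKX

Answer: FWYHAKX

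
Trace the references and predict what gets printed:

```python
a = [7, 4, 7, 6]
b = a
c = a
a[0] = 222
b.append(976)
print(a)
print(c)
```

Key concept: multiple aliases.
Step by step:
`a = [7, 4, 7, 6]` → a = [7, 4, 7, 6]
`b = a` → b = [7, 4, 7, 6] (same object as a)
`c = a` → c = [7, 4, 7, 6] (same object as a, b)
`a[0] = 222` → a = [222, 4, 7, 6] (same object as b, c); b = [222, 4, 7, 6] (same object as a, c); c = [222, 4, 7, 6] (same object as a, b)
`b.append(976)` → a = [222, 4, 7, 6, 976] (same object as b, c); b = [222, 4, 7, 6, 976] (same object as a, c); c = [222, 4, 7, 6, 976] (same object as a, b)
`print(a)` → prints [222, 4, 7, 6, 976]
`print(c)` → prints [222, 4, 7, 6, 976]

Answer:
[222, 4, 7, 6, 976]
[222, 4, 7, 6, 976]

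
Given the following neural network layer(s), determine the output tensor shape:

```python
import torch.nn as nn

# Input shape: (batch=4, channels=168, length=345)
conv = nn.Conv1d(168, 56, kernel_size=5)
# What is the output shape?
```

Input: (4, 168, 345) -> Output: (4, 56, 341)

Answer: (4, 56, 341)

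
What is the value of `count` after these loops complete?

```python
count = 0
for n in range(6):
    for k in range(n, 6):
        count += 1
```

Upper triangle: 6 + 5 + ... + 1
`count` takes the values: 0 → 1 → 2 → 3 → 4 → 5 → 6 → 7 → 8 → 9 → 10 → 11 → 12 → 13 → 14 → 15 → 16 → 17 → 18 → 19 → 20 → 21

Answer: 21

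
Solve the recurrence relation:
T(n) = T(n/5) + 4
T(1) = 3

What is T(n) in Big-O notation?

Each step divides n by 5 and adds 4. After log_5(n) steps we reach T(1)=3. So T(n) = 4·log_5(n) + 3 = O(log n).

Answer: O(log n)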